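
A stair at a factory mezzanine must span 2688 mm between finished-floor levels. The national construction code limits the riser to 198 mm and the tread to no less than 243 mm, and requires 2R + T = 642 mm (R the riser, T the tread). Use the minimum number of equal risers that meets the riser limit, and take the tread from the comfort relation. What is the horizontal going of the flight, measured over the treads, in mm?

3354 mm

2688 / 198 = 13.58, so 14 risers are needed.
R = 2688 ÷ 14 = 192 mm.
Tread T = 642 − 2 × 192 = 258 mm (≥ 243 mm).
14 risers give 13 treads; going = 13 × 258 = 3354 mm.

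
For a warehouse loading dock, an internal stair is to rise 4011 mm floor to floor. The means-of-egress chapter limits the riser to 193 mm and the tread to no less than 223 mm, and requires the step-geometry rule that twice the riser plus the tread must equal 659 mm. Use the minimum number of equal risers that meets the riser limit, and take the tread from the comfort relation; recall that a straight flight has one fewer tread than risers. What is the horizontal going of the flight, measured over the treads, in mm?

5540 mm

4011 / 193 = 20.782 → round up to 21 risers.
Each riser is 4011/21 = 191 mm (≤ 193 mm).
T = 659 − 2·191 = 277 mm, which satisfies the 223 mm minimum.
21 risers give 20 treads; going = 20 × 277 = 5540 mm.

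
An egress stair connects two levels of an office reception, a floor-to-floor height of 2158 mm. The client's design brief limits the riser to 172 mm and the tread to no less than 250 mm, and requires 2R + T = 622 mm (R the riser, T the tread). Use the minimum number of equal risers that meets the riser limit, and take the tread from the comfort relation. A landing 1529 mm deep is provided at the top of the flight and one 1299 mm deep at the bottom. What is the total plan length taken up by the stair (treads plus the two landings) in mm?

2158 / 172 = 12.547 → round up to 13 risers.
R = 2158 ÷ 13 = 166 mm.
Tread T = 622 − 2 × 166 = 290 mm (≥ 250 mm).
Going = (13 − 1) × 290 = 3480 mm.
Enclosure = 3480 + 1529 + 1299 = 6308 mm.

6308 mm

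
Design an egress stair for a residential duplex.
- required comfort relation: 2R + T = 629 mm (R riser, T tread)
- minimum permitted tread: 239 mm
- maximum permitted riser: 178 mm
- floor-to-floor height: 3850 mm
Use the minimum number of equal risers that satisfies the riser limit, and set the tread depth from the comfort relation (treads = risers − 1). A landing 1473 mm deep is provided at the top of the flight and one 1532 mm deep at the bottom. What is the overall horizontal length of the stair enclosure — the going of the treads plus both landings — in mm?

At most 178 each: 3850/178 = 21.63, giving 22 risers.
Riser R = 3850 / 22 = 175 mm, within the 178 mm limit.
Tread T = 629 − 2 × 175 = 279 mm (≥ 239 mm).
Treads = 22 − 1 = 21; going = 21 × 279 = 5859 mm.
Add landings: 5859 + 1473 + 1532 = 8864 mm.

8864 mm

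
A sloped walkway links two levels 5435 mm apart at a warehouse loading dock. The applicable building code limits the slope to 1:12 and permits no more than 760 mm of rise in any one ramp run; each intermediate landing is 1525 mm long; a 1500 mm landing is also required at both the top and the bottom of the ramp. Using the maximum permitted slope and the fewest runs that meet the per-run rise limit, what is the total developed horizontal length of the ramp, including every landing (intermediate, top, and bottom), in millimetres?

78895 mm

⌈5435/760⌉ = 8 ramp runs. That means 7 intermediate landings.
Horizontal run for 5435 mm of rise at 1:12 is 5435 × 12 = 65220 mm.
Intermediate landings: 7 × 1525 = 10675 mm.
Top and bottom landings: 2 × 1500 = 3000 mm.
Total = 65220 + 10675 + 3000 = 78895 mm.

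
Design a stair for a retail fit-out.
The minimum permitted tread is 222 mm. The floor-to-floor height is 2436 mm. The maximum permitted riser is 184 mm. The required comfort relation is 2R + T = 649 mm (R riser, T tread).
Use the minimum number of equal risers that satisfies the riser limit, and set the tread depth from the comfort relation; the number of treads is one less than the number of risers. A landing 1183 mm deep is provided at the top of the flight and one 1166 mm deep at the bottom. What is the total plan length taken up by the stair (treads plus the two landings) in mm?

6262 mm

⌈2436/184⌉ = 14 risers.
R = 2436 ÷ 14 = 174 mm.
Tread T = 649 − 2 × 174 = 301 mm (≥ 222 mm).
Going = (14 − 1) × 301 = 3913 mm.
Enclosure = 3913 + 1183 + 1166 = 6262 mm.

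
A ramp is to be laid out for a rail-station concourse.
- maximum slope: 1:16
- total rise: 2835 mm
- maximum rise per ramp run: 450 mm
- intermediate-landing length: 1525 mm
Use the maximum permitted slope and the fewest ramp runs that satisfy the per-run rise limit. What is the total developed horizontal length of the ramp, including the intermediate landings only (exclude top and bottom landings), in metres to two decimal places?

54.51 m

At most 450 each: 2835/450 = 6.30, giving 7 ramp runs. That means 6 intermediate landings.
Ramp run (horizontal) at 1:16: 2835 × 16 = 45360 mm.
Intermediate landings: 6 × 1525 = 9150 mm.
Developed length = 45360 + 9150 = 54510 mm.
= 54.51 m.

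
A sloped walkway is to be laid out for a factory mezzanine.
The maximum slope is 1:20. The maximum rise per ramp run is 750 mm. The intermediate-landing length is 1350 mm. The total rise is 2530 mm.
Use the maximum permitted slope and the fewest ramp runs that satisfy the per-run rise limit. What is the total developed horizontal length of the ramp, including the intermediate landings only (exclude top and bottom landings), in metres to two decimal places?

54.65 m

2530 / 750 = 3.37, so 4 ramp runs are needed. That means 3 intermediate landings.
Ramp run (horizontal) at 1:20: 2530 × 20 = 50600 mm.
Intermediate landings: 3 × 1350 = 4050 mm.
Total developed length = 50600 + 4050 = 54650 mm.
= 54.65 m.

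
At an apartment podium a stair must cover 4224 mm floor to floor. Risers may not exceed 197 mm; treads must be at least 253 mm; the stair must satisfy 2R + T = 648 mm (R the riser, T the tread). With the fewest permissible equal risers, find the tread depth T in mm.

4224 / 197 = 21.44, so 22 risers are needed.
Each riser is 4224/22 = 192 mm (≤ 197 mm).
Tread T = 648 − 2 × 192 = 264 mm (≥ 253 mm).

264 mm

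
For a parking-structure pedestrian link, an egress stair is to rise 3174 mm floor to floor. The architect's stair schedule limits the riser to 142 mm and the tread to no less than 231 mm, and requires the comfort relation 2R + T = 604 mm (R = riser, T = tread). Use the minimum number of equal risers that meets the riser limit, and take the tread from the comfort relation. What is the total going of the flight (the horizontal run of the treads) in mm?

7216 mm

3174 / 142 = 22.35, so 23 risers are needed.
R = 3174 ÷ 23 = 138 mm.
Tread T = 604 − 2 × 138 = 328 mm (≥ 231 mm).
Going = (23 − 1) × 328 = 7216 mm.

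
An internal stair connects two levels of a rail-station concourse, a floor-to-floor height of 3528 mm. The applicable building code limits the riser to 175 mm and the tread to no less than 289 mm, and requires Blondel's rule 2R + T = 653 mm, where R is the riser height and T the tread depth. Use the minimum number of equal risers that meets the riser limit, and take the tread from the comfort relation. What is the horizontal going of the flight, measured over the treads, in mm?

3528 / 175 = 20.16, so 21 risers are needed.
R = 3528 ÷ 21 = 168 mm.
T = 653 − 2·168 = 317 mm, which satisfies the 289 mm minimum.
Treads = 21 − 1 = 20; going = 20 × 317 = 6340 mm.

6340 mm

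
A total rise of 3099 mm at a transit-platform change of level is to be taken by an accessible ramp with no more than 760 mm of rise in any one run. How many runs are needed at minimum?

At most 760 each: 3099/760 = 4.08, giving 5 ramp runs.

5 runs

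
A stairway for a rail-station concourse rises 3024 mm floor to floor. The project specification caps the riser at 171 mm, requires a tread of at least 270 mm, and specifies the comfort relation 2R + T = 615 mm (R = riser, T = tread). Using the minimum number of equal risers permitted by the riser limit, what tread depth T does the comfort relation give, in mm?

279 mm

3024 / 171 = 17.68, so 18 risers are needed.
Riser R = 3024 / 18 = 168 mm, within the 171 mm limit.
From 2R + T = 615: T = 615 − 336 = 279 mm.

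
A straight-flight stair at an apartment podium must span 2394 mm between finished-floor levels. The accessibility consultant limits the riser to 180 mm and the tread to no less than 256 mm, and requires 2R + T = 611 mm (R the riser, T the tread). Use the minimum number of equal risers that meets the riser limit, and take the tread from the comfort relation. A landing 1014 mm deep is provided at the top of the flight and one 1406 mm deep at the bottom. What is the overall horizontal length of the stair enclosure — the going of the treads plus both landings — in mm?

⌈2394/180⌉ = 14 risers.
Each riser is 2394/14 = 171 mm (≤ 180 mm).
T = 611 − 2·171 = 269 mm, which satisfies the 256 mm minimum.
Treads = 14 − 1 = 13; going = 13 × 269 = 3497 mm.
Enclosure = 3497 + 1014 + 1406 = 5917 mm.

5917 mm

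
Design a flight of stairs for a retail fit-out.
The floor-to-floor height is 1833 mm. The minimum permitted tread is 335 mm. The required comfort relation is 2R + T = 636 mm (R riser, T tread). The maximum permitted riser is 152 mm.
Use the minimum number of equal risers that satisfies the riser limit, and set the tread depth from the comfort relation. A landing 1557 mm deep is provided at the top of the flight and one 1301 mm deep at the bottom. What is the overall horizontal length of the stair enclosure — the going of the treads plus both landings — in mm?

7106 mm

At most 152 each: 1833/152 = 12.06, giving 13 risers.
R = 1833 ÷ 13 = 141 mm.
Tread T = 636 − 2 × 141 = 354 mm (≥ 335 mm).
13 risers give 12 treads; going = 12 × 354 = 4248 mm.
Add landings: 4248 + 1557 + 1301 = 7106 mm.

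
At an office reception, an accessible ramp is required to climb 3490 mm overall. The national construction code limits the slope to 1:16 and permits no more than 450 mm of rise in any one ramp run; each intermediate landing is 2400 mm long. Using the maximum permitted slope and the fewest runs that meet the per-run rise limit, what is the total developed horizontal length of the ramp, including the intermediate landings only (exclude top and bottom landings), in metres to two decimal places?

At most 450 each: 3490/450 = 7.76, giving 8 ramp runs. That means 7 intermediate landings.
Horizontal run for 3490 mm of rise at 1:16 is 3490 × 16 = 55840 mm.
7 intermediate landings contribute 7 × 2400 = 16800 mm.
Total developed length = 55840 + 16800 = 72640 mm.
= 72.64 m.

72.64 m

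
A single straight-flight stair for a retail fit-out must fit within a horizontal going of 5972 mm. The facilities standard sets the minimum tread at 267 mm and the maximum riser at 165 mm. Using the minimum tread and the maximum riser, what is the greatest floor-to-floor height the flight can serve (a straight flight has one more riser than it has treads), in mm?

3795 mm

5972 / 267 = 22.37, so 22 treads fit.
Risers = treads + 1 = 23.
Maximum height = 23 × 165 = 3795 mm.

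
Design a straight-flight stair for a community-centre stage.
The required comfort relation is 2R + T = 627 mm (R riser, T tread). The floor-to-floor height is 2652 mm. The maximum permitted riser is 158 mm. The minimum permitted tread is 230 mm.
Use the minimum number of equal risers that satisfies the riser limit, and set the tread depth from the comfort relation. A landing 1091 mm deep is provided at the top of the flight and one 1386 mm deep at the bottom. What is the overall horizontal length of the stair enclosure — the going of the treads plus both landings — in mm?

7517 mm

2652 / 158 = 16.785 → round up to 17 risers.
Riser R = 2652 / 17 = 156 mm, within the 158 mm limit.
T = 627 − 2·156 = 315 mm, which satisfies the 230 mm minimum.
17 risers give 16 treads; going = 16 × 315 = 5040 mm.
Enclosure = 5040 + 1091 + 1386 = 7517 mm.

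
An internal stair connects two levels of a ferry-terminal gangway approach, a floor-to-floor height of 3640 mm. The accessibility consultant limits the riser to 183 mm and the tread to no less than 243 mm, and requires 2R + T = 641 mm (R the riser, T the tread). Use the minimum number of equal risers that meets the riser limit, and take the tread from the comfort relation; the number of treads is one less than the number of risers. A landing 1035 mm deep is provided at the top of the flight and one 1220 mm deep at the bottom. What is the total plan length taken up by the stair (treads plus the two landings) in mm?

At most 183 each: 3640/183 = 19.89, giving 20 risers.
R = 3640 ÷ 20 = 182 mm.
From 2R + T = 641: T = 641 − 364 = 277 mm.
20 risers give 19 treads; going = 19 × 277 = 5263 mm.
Enclosure = 5263 + 1035 + 1220 = 7518 mm.

7518 mm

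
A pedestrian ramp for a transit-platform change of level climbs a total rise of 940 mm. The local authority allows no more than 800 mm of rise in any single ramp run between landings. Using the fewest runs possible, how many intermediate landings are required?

940 / 800 = 1.175 → round up to 2 ramp runs.
2 runs are separated by 1 intermediate landings.

1 intermediate landings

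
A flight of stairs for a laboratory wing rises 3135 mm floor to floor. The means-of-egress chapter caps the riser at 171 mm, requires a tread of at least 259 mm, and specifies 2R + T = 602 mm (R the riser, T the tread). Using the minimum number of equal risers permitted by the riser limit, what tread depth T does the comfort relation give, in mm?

3135 / 171 = 18.33, so 19 risers are needed.
Riser R = 3135 / 19 = 165 mm, within the 171 mm limit.
Tread T = 602 − 2 × 165 = 272 mm (≥ 259 mm).

272 mm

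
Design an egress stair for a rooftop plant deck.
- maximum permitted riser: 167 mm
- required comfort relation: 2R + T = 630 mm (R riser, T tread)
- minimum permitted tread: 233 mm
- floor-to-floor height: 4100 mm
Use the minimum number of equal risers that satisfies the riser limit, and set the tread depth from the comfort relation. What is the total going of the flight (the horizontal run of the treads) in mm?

4100 / 167 = 24.55, so 25 risers are needed.
Each riser is 4100/25 = 164 mm (≤ 167 mm).
From 2R + T = 630: T = 630 − 328 = 302 mm.
Treads = 25 − 1 = 24; going = 24 × 302 = 7248 mm.

7248 mm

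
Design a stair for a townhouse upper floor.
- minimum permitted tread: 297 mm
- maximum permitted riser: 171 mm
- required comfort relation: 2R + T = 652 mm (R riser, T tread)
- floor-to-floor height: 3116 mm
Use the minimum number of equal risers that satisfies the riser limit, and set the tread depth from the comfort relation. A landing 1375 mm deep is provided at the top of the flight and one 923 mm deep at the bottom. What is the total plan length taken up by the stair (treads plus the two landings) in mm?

8130 mm

At most 171 each: 3116/171 = 18.22, giving 19 risers.
R = 3116 ÷ 19 = 164 mm.
Tread T = 652 − 2 × 164 = 324 mm (≥ 297 mm).
Treads = 19 − 1 = 18; going = 18 × 324 = 5832 mm.
Enclosure = 5832 + 1375 + 923 = 8130 mm.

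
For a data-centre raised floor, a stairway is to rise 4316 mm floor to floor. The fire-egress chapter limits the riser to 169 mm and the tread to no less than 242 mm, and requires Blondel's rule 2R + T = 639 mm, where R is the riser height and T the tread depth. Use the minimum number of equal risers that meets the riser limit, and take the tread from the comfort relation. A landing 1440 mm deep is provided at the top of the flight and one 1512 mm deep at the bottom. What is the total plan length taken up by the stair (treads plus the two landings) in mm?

10627 mm

4316 / 169 = 25.54, so 26 risers are needed.
R = 4316 ÷ 26 = 166 mm.
From 2R + T = 639: T = 639 − 332 = 307 mm.
26 risers give 25 treads; going = 25 × 307 = 7675 mm.
Add landings: 7675 + 1440 + 1512 = 10627 mm.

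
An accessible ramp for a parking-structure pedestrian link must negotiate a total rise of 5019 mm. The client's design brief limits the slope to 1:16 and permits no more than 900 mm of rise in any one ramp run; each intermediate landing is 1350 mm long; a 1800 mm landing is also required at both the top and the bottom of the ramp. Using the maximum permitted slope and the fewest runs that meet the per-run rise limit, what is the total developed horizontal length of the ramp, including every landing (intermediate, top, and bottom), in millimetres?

90654 mm

5019 / 900 = 5.58, so 6 ramp runs are needed. That means 5 intermediate landings.
Ramp run (horizontal) at 1:16: 5019 × 16 = 80304 mm.
5 intermediate landings contribute 5 × 1350 = 6750 mm.
Top and bottom landings: 2 × 1800 = 3600 mm.
Total = 80304 + 6750 + 3600 = 90654 mm.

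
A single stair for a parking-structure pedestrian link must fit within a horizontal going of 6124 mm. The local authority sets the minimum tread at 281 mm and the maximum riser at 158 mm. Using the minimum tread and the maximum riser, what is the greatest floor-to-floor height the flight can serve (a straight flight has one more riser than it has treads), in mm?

Treads that fit: ⌊6124 / 281⌋ = 21.
Risers = treads + 1 = 22.
Maximum height = 22 × 158 = 3476 mm.

3476 mm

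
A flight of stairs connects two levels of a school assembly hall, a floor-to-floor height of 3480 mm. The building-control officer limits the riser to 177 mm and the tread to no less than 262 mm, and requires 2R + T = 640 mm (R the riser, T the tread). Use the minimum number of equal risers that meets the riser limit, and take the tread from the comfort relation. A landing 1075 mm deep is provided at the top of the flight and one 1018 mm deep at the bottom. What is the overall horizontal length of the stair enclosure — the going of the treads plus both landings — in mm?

At most 177 each: 3480/177 = 19.66, giving 20 risers.
R = 3480 ÷ 20 = 174 mm.
From 2R + T = 640: T = 640 − 348 = 292 mm.
20 risers give 19 treads; going = 19 × 292 = 5548 mm.
Add landings: 5548 + 1075 + 1018 = 7641 mm.

7641 mm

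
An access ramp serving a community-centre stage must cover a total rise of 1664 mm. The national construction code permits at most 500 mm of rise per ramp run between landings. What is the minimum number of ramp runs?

1664 / 500 = 3.328 → round up to 4 ramp runs.

4 runs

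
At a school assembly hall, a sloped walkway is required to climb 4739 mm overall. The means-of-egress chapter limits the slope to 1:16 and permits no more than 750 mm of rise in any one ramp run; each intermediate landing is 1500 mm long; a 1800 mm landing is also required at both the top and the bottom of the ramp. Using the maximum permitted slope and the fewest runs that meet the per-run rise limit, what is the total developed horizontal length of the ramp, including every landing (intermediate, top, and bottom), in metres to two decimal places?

88.42 m

At most 750 each: 4739/750 = 6.32, giving 7 ramp runs. That means 6 intermediate landings.
Horizontal run for 4739 mm of rise at 1:16 is 4739 × 16 = 75824 mm.
Intermediate landings: 6 × 1500 = 9000 mm.
Top and bottom landings: 2 × 1800 = 3600 mm.
Total = 75824 + 9000 + 3600 = 88424 mm.
= 88.42 m.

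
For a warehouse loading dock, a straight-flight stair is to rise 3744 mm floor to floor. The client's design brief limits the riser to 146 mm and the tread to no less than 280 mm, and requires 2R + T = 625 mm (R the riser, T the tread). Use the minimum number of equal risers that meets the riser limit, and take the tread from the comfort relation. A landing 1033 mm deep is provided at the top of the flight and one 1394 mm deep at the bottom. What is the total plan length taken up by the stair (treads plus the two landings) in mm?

10852 mm

⌈3744/146⌉ = 26 risers.
Each riser is 3744/26 = 144 mm (≤ 146 mm).
T = 625 − 2·144 = 337 mm, which satisfies the 280 mm minimum.
Treads = 26 − 1 = 25; going = 25 × 337 = 8425 mm.
Add landings: 8425 + 1033 + 1394 = 10852 mm.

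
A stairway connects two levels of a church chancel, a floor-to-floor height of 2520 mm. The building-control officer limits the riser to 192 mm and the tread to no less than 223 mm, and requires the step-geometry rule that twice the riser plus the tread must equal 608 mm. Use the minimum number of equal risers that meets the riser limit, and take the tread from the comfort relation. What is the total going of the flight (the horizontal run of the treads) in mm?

2520 / 192 = 13.125 → round up to 14 risers.
Each riser is 2520/14 = 180 mm (≤ 192 mm).
T = 608 − 2·180 = 248 mm, which satisfies the 223 mm minimum.
14 risers give 13 treads; going = 13 × 248 = 3224 mm.

3224 mm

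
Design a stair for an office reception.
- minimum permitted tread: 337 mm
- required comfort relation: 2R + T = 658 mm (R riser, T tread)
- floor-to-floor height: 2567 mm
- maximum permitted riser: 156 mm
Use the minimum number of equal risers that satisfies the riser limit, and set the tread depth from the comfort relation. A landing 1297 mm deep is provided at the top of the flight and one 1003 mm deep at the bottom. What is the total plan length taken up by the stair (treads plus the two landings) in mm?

7996 mm

2567 / 156 = 16.46, so 17 risers are needed.
R = 2567 ÷ 17 = 151 mm.
T = 658 − 2·151 = 356 mm, which satisfies the 337 mm minimum.
Going = (17 − 1) × 356 = 5696 mm.
Enclosure = 5696 + 1297 + 1003 = 7996 mm.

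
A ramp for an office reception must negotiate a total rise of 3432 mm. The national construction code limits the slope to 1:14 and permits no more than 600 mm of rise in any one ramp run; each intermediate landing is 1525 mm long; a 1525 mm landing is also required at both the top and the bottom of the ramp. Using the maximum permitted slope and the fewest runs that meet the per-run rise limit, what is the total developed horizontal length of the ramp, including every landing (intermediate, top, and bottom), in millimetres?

58723 mm

3432 / 600 = 5.72, so 6 ramp runs are needed. That means 5 intermediate landings.
Horizontal run for 3432 mm of rise at 1:14 is 3432 × 14 = 48048 mm.
5 intermediate landings contribute 5 × 1525 = 7625 mm.
Top and bottom landings: 2 × 1525 = 3050 mm.
Total = 48048 + 7625 + 3050 = 58723 mm.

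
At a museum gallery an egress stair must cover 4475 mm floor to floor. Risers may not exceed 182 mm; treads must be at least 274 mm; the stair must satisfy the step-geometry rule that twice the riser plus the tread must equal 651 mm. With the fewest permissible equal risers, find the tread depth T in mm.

293 mm

⌈4475/182⌉ = 25 risers.
Each riser is 4475/25 = 179 mm (≤ 182 mm).
From 2R + T = 651: T = 651 − 358 = 293 mm.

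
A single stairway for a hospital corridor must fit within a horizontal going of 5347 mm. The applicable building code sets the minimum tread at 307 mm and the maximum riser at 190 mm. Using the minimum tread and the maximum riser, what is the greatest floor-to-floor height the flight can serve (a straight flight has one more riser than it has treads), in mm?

Treads that fit: ⌊5347 / 307⌋ = 17.
Risers = treads + 1 = 18.
Maximum height = 18 × 190 = 3420 mm.

3420 mm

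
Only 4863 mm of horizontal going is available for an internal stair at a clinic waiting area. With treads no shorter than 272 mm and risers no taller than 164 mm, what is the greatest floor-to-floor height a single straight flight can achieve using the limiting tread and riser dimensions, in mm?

2952 mm

Treads that fit: ⌊4863 / 272⌋ = 17.
Risers = treads + 1 = 18.
Maximum height = 18 × 164 = 2952 mm.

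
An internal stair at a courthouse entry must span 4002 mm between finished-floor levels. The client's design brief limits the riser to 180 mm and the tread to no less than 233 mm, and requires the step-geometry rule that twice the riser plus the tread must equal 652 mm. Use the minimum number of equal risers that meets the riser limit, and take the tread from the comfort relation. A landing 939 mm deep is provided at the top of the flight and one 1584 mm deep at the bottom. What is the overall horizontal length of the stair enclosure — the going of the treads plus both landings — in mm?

At most 180 each: 4002/180 = 22.23, giving 23 risers.
Each riser is 4002/23 = 174 mm (≤ 180 mm).
T = 652 − 2·174 = 304 mm, which satisfies the 233 mm minimum.
23 risers give 22 treads; going = 22 × 304 = 6688 mm.
Add landings: 6688 + 939 + 1584 = 9211 mm.

9211 mm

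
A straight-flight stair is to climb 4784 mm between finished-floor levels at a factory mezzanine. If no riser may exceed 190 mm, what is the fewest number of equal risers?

26 risers

⌈4784/190⌉ = 26 risers.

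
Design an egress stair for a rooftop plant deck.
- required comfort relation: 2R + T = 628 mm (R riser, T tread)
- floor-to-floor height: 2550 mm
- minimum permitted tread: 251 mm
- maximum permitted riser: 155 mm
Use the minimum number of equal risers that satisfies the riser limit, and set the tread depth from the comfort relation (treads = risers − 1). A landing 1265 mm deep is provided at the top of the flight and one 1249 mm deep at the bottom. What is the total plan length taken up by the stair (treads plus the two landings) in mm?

7762 mm

⌈2550/155⌉ = 17 risers.
R = 2550 ÷ 17 = 150 mm.
T = 628 − 2·150 = 328 mm, which satisfies the 251 mm minimum.
Treads = 17 − 1 = 16; going = 16 × 328 = 5248 mm.
Add landings: 5248 + 1265 + 1249 = 7762 mm.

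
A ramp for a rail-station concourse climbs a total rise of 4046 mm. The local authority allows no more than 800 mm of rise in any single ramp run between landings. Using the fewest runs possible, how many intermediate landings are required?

5 intermediate landings

At most 800 each: 4046/800 = 5.06, giving 6 ramp runs.
6 runs are separated by 5 intermediate landings.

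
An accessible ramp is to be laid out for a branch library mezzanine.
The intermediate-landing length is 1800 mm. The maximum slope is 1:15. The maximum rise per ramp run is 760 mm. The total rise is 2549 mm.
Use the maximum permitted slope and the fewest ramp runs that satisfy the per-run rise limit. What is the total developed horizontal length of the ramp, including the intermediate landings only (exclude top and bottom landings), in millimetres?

43635 mm

2549 / 760 = 3.354 → round up to 4 ramp runs. That means 3 intermediate landings.
Horizontal run for 2549 mm of rise at 1:15 is 2549 × 15 = 38235 mm.
3 intermediate landings contribute 3 × 1800 = 5400 mm.
Developed length = 38235 + 5400 = 43635 mm.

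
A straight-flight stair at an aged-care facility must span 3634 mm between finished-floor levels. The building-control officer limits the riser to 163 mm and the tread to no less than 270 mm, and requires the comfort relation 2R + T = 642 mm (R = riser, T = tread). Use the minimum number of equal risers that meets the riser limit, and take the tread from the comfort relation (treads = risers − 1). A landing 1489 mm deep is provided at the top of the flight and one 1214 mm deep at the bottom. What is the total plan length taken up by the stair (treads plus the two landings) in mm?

3634 / 163 = 22.294 → round up to 23 risers.
R = 3634 ÷ 23 = 158 mm.
Tread T = 642 − 2 × 158 = 326 mm (≥ 270 mm).
23 risers give 22 treads; going = 22 × 326 = 7172 mm.
Add landings: 7172 + 1489 + 1214 = 9875 mm.

9875 mm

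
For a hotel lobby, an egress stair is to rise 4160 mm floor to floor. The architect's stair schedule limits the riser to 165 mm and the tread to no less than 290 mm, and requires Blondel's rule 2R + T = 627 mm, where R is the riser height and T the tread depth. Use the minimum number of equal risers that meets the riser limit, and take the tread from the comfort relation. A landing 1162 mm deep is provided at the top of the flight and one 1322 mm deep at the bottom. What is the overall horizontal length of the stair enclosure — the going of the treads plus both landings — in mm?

4160 / 165 = 25.21, so 26 risers are needed.
Each riser is 4160/26 = 160 mm (≤ 165 mm).
Tread T = 627 − 2 × 160 = 307 mm (≥ 290 mm).
Treads = 26 − 1 = 25; going = 25 × 307 = 7675 mm.
Enclosure = 7675 + 1162 + 1322 = 10159 mm.

10159 mm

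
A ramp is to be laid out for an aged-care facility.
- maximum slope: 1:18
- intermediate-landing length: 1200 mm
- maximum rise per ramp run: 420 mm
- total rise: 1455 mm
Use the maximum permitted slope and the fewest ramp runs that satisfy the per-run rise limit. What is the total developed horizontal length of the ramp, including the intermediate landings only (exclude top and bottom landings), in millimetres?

29790 mm

1455 / 420 = 3.46, so 4 ramp runs are needed. That means 3 intermediate landings.
Horizontal run for 1455 mm of rise at 1:18 is 1455 × 18 = 26190 mm.
Intermediate landings: 3 × 1200 = 3600 mm.
Total developed length = 26190 + 3600 = 29790 mm.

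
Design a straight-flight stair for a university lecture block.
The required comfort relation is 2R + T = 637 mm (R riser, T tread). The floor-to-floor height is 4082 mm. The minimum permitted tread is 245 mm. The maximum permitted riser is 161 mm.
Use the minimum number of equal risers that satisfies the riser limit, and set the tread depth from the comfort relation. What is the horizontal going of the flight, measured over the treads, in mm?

4082 / 161 = 25.35, so 26 risers are needed.
Each riser is 4082/26 = 157 mm (≤ 161 mm).
T = 637 − 2·157 = 323 mm, which satisfies the 245 mm minimum.
26 risers give 25 treads; going = 25 × 323 = 8075 mm.

8075 mm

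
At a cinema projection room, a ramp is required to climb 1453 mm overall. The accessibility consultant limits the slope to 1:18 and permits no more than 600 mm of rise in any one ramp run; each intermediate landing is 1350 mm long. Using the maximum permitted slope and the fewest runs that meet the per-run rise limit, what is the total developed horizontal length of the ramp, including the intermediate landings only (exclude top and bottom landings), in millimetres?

1453 / 600 = 2.42, so 3 ramp runs are needed. That means 2 intermediate landings.
Horizontal run for 1453 mm of rise at 1:18 is 1453 × 18 = 26154 mm.
Intermediate landings: 2 × 1350 = 2700 mm.
Developed length = 26154 + 2700 = 28854 mm.

28854 mm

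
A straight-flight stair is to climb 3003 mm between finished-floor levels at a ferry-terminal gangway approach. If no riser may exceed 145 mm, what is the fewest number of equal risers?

21 risers

⌈3003/145⌉ = 21 risers.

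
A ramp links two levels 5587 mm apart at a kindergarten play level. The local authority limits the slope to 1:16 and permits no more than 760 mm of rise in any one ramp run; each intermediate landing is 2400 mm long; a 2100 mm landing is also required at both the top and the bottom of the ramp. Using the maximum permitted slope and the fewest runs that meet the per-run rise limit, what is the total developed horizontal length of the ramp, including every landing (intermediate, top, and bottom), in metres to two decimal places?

110.39 m

At most 760 each: 5587/760 = 7.35, giving 8 ramp runs. That means 7 intermediate landings.
Ramp run (horizontal) at 1:16: 5587 × 16 = 89392 mm.
7 intermediate landings contribute 7 × 2400 = 16800 mm.
Top and bottom landings: 2 × 2100 = 4200 mm.
Total = 89392 + 16800 + 4200 = 110392 mm.
= 110.39 m.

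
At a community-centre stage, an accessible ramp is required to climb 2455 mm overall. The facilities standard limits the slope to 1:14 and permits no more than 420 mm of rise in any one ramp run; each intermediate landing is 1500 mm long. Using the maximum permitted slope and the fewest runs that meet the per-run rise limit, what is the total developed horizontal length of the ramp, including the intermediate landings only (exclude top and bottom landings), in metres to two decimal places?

2455 / 420 = 5.85, so 6 ramp runs are needed. That means 5 intermediate landings.
Ramp run (horizontal) at 1:14: 2455 × 14 = 34370 mm.
5 intermediate landings contribute 5 × 1500 = 7500 mm.
Total developed length = 34370 + 7500 = 41870 mm.
= 41.87 m.

41.87 m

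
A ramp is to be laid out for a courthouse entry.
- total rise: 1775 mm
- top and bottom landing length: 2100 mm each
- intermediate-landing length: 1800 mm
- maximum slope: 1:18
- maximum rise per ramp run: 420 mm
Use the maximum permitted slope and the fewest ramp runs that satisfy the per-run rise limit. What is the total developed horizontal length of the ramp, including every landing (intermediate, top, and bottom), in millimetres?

43350 mm

1775 / 420 = 4.226 → round up to 5 ramp runs. That means 4 intermediate landings.
Horizontal run for 1775 mm of rise at 1:18 is 1775 × 18 = 31950 mm.
Intermediate landings: 4 × 1800 = 7200 mm.
Top and bottom landings: 2 × 2100 = 4200 mm.
Total = 31950 + 7200 + 4200 = 43350 mm.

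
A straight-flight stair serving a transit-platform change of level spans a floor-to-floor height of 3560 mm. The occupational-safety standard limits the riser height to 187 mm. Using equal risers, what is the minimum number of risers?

⌈3560/187⌉ = 20 risers.

20 risers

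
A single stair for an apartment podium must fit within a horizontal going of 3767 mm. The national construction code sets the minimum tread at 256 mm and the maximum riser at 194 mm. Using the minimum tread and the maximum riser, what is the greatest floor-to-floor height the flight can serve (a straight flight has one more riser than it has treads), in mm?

3767 / 256 = 14.71, so 14 treads fit.
Risers = treads + 1 = 15.
Maximum height = 15 × 194 = 2910 mm.

2910 mm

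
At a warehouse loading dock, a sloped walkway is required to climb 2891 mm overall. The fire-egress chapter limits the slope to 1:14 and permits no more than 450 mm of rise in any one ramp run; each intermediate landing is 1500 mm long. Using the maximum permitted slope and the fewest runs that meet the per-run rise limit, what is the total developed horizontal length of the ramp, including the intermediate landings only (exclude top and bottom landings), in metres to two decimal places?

⌈2891/450⌉ = 7 ramp runs. That means 6 intermediate landings.
Horizontal run for 2891 mm of rise at 1:14 is 2891 × 14 = 40474 mm.
6 intermediate landings contribute 6 × 1500 = 9000 mm.
Total developed length = 40474 + 9000 = 49474 mm.
= 49.47 m.

49.47 m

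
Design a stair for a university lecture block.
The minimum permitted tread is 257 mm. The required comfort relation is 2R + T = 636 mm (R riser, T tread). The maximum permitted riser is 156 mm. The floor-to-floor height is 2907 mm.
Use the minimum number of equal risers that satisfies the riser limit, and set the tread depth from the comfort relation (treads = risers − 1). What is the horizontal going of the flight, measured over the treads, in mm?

5940 mm

At most 156 each: 2907/156 = 18.63, giving 19 risers.
Riser R = 2907 / 19 = 153 mm, within the 156 mm limit.
From 2R + T = 636: T = 636 − 306 = 330 mm.
Going = (19 − 1) × 330 = 5940 mm.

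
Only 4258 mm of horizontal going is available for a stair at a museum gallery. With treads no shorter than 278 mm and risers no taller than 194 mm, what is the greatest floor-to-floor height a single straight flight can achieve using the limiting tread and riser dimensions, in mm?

3104 mm

4258 / 278 = 15.32, so 15 treads fit.
Risers = treads + 1 = 16.
Maximum height = 16 × 194 = 3104 mm.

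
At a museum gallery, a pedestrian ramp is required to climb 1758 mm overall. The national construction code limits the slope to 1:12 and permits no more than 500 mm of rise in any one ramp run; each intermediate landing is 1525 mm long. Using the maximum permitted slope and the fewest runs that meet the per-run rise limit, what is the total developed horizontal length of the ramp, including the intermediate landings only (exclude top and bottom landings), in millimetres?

1758 / 500 = 3.516 → round up to 4 ramp runs. That means 3 intermediate landings.
Horizontal run for 1758 mm of rise at 1:12 is 1758 × 12 = 21096 mm.
3 intermediate landings contribute 3 × 1525 = 4575 mm.
Total developed length = 21096 + 4575 = 25671 mm.

25671 mm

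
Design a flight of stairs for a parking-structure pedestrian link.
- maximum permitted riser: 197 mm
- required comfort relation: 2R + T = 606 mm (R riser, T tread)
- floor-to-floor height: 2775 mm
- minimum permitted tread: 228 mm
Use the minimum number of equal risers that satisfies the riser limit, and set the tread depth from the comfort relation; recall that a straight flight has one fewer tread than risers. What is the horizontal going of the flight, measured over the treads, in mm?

3304 mm

At most 197 each: 2775/197 = 14.09, giving 15 risers.
R = 2775 ÷ 15 = 185 mm.
Tread T = 606 − 2 × 185 = 236 mm (≥ 228 mm).
15 risers give 14 treads; going = 14 × 236 = 3304 mm.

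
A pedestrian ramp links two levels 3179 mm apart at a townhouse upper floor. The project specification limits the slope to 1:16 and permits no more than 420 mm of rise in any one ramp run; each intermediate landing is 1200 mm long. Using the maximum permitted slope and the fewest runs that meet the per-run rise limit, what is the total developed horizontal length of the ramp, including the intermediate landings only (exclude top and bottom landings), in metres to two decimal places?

59.26 m

At most 420 each: 3179/420 = 7.57, giving 8 ramp runs. That means 7 intermediate landings.
Horizontal run for 3179 mm of rise at 1:16 is 3179 × 16 = 50864 mm.
Intermediate landings: 7 × 1200 = 8400 mm.
Developed length = 50864 + 8400 = 59264 mm.
= 59.26 m.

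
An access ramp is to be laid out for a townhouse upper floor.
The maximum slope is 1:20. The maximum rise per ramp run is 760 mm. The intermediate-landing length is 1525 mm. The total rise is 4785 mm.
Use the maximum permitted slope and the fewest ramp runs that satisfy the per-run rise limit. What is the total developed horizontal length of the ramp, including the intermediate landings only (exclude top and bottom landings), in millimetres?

4785 / 760 = 6.296 → round up to 7 ramp runs. That means 6 intermediate landings.
Horizontal run for 4785 mm of rise at 1:20 is 4785 × 20 = 95700 mm.
6 intermediate landings contribute 6 × 1525 = 9150 mm.
Total developed length = 95700 + 9150 = 104850 mm.

104850 mm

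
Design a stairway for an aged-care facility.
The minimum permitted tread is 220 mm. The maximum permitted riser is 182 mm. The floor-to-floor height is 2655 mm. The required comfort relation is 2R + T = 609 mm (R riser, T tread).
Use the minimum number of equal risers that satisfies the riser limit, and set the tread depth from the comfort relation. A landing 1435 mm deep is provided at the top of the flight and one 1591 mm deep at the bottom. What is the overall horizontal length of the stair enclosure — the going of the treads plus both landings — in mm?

At most 182 each: 2655/182 = 14.59, giving 15 risers.
Each riser is 2655/15 = 177 mm (≤ 182 mm).
Tread T = 609 − 2 × 177 = 255 mm (≥ 220 mm).
Treads = 15 − 1 = 14; going = 14 × 255 = 3570 mm.
Add landings: 3570 + 1435 + 1591 = 6596 mm.

6596 mm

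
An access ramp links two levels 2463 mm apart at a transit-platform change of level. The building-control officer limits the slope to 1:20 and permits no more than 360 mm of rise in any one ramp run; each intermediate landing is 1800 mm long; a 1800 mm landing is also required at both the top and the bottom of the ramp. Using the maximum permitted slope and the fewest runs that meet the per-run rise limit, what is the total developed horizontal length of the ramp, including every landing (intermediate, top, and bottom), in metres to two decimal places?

63.66 m

At most 360 each: 2463/360 = 6.84, giving 7 ramp runs. That means 6 intermediate landings.
Horizontal run for 2463 mm of rise at 1:20 is 2463 × 20 = 49260 mm.
Intermediate landings: 6 × 1800 = 10800 mm.
Top and bottom landings: 2 × 1800 = 3600 mm.
Total = 49260 + 10800 + 3600 = 63660 mm.
= 63.66 m.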